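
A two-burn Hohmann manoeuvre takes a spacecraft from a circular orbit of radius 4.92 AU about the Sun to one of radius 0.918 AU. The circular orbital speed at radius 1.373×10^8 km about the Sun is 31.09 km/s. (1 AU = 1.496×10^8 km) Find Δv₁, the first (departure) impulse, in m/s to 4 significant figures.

From the circular-orbit relation v² = μ/r at r = 1.373×10^8 km: μ = v²r = (31.09)² × 1.373×10^8 = 1.32713×10^11 km³/s².
In km: r₁ = 4.92 × 1.496×10^8 = 7.36032×10^8 km; r₂ = 0.918 × 1.496×10^8 = 1.373328×10^8 km.
The Hohmann ellipse has a_t = (r₁ + r₂)/2 = 4.366824×10^8 km.
Circular speed at r = 7.36032×10^8 km: v_c = √(μ/r) = 13.428 km/s.
Transfer-orbit speed at the same r (vis-viva, a = a_t): v_t = √[μ(2/r − 1/a_t)] = 7.5303 km/s.
Δv₁ = |v_t − v_c| = |7.5303 − 13.428| = 5.898 km/s.

Δv₁ = 5898 m/s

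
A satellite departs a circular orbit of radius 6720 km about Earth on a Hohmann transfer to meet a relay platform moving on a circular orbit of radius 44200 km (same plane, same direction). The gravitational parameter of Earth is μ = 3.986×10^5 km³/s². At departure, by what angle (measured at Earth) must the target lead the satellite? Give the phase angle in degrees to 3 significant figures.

φ = 101°

Transfer-ellipse semi-major axis a_t = (r₁ + r₂)/2 = (6720 + 44200)/2 = 25460 km.
The half-period of the transfer ellipse is t = π√(a_t³/μ) = 20215 s.
The target's mean motion on its circular orbit is ω₂ = √(μ/r₂³) = 6.7942×10^-5 rad/s.
Angle swept by the target during transfer: ω₂·t = 1.3734 rad = 78.69°.
Arrival is 180° from departure on the ellipse, so φ = 180° − 78.69° = 101°.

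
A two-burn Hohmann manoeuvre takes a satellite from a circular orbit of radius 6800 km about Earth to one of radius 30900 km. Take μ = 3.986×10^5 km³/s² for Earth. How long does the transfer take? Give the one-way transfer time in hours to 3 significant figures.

t = 3.58 hours

The Hohmann ellipse has a_t = (r₁ + r₂)/2 = 18850 km.
By Kepler's third law the transfer-orbit period is T = 2π√(a_t³/μ), so t = T/2 = 12880 s.
Converting: 12880 s ÷ 3600 s/hour = 3.58 hours.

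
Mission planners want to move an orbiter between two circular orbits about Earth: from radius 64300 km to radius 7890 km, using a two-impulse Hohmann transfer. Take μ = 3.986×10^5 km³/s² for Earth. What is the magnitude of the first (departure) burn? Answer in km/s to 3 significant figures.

Transfer-ellipse semi-major axis a_t = (r₁ + r₂)/2 = (64300 + 7890)/2 = 36095 km.
On the circular orbit at r = 64300 km, v_c = √(μ/r) = 2.490 km/s.
Vis-viva on the transfer ellipse at r = 64300 km gives v_t = √[μ(2/r − 1/a_t)] = 1.164 km/s.
Δv₁ = |v_t − v_c| = |1.164 − 2.490| = 1.326 km/s.

Δv₁ = 1.33 km/s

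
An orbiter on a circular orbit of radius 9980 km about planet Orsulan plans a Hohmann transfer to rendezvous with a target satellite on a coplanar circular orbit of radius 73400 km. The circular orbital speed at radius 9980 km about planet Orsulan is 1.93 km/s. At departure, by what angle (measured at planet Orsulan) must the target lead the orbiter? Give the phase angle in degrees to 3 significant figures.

φ = 103°

From the circular-orbit relation v² = μ/r at r = 9980 km: μ = v²r = (1.93)² × 9980 = 37174.5 km³/s².
Semi-major axis of the transfer orbit: a_t = (9980 + 73400)/2 = 41690 km.
Transfer time t = π√(a_t³/μ) = 1.387×10^5 s.
The target's mean motion on its circular orbit is ω₂ = √(μ/r₂³) = 9.696×10^-6 rad/s.
Angle swept by the target during transfer: ω₂·t = 1.3448 rad = 77.05°.
Arrival is 180° from departure on the ellipse, so φ = 180° − 77.05° = 103°.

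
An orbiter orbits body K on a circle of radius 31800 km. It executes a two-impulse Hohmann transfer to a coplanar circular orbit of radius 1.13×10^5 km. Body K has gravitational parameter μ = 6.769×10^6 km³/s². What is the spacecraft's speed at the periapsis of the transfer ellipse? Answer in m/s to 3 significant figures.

Semi-major axis of the transfer orbit: a_t = (31800 + 1.130×10^5)/2 = 72400 km.
At periapsis, r = 31800 km.
Vis-viva: v = √[μ(2/r − 1/a_t)] = √[6.769×10^6 × (2/31800 − 1/72400)] = 18.23 km/s.

v = 18200 m/s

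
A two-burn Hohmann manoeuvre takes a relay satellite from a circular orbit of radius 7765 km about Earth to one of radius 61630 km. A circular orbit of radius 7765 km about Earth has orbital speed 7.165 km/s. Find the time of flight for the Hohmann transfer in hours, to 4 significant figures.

From the circular-orbit relation v² = μ/r at r = 7765 km: μ = v²r = (7.165)² × 7765 = 3.98634×10^5 km³/s².
The Hohmann ellipse has a_t = (r₁ + r₂)/2 = 34697.5 km.
Transfer time t = π√(a_t³/μ) = π√((34697.5)³ / 3.98634×10^5) = 32160 s.
Converting: 32160 s ÷ 3600 s/hour = 8.933 hours.

t = 8.933 hours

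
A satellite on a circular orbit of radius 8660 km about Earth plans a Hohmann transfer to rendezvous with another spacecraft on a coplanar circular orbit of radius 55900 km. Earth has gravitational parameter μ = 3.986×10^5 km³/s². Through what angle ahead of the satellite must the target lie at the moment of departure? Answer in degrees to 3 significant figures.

Transfer-ellipse semi-major axis a_t = (r₁ + r₂)/2 = (8660 + 55900)/2 = 32280 km.
The half-period of the transfer ellipse is t = π√(a_t³/μ) = 28860 s.
The target's mean motion on its circular orbit is ω₂ = √(μ/r₂³) = 4.777×10^-5 rad/s.
Angle swept by the target during transfer: ω₂·t = 1.3786 rad = 78.99°.
Arrival is 180° from departure on the ellipse, so φ = 180° − 78.99° = 101°.

φ = 101°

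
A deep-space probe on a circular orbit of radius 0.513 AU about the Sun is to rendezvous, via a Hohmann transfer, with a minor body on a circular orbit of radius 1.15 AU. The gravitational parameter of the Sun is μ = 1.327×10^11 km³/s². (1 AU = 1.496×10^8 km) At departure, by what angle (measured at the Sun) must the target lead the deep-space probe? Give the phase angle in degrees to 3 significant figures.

φ = 69.3°

In km: r₁ = 0.513 × 1.496×10^8 = 7.67448×10^7 km; r₂ = 1.15 × 1.496×10^8 = 1.7204×10^8 km.
Transfer-ellipse semi-major axis a_t = (r₁ + r₂)/2 = (7.67448×10^7 + 1.7204×10^8)/2 = 1.243924×10^8 km.
Transfer time t = π√(a_t³/μ) = 1.1965×10^7 s.
The target's mean motion on its circular orbit is ω₂ = √(μ/r₂³) = 1.6143×10^-7 rad/s.
Angle swept by the target during transfer: ω₂·t = 1.932 rad = 110.7°.
The deep-space probe traverses 180° on the transfer ellipse, so the target must lead by 180° − 110.7° = 69.3°.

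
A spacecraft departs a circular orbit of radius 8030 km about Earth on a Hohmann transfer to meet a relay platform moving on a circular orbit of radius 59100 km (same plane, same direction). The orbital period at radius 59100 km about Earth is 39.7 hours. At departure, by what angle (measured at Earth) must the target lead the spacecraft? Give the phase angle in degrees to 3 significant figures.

From Kepler's third law T² = 4π²r³/μ at r = 59100 km, T = 39.7 hours = 39.7 × 3600 s = 1.4292×10^5 s: μ = 4π²r³/T² = 3.98966×10^5 km³/s².
Transfer-ellipse semi-major axis a_t = (r₁ + r₂)/2 = (8030 + 59100)/2 = 33565 km.
The half-period of the transfer ellipse is t = π√(a_t³/μ) = 30585 s.
The target's mean motion on its circular orbit is ω₂ = √(μ/r₂³) = 4.3963×10^-5 rad/s.
Angle swept by the target during transfer: ω₂·t = 1.3446 rad = 77.04°.
Arrival is 180° from departure on the ellipse, so φ = 180° − 77.04° = 103°.

φ = 103°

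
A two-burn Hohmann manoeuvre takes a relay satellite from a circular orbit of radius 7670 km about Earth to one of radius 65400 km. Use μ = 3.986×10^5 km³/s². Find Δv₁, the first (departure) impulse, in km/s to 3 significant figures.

Transfer-ellipse semi-major axis a_t = (r₁ + r₂)/2 = (7670 + 65400)/2 = 36535 km.
Circular speed at r = 7670 km: v_c = √(μ/r) = 7.209 km/s.
Transfer-orbit speed at the same r (vis-viva, a = a_t): v_t = √[μ(2/r − 1/a_t)] = 9.645 km/s.
Δv₁ = |v_t − v_c| = |9.645 − 7.209| = 2.436 km/s.

Δv₁ = 2.44 km/s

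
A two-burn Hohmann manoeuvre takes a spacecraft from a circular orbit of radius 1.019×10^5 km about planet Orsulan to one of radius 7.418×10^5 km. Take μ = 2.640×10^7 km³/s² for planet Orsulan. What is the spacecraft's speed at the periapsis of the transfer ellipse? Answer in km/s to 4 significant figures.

The Hohmann ellipse has a_t = (r₁ + r₂)/2 = 4.2185×10^5 km.
At periapsis, r = 1.019×10^5 km.
Applying v² = μ(2/r − 1/a_t): v = 21.34 km/s.

v = 21.34 km/s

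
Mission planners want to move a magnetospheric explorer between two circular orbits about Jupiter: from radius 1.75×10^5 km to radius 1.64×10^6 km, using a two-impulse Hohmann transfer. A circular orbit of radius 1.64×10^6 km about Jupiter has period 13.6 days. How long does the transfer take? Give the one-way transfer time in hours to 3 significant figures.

From Kepler's third law T² = 4π²r³/μ at r = 1.64×10^6 km, T = 13.6 days = 13.6 × 86400 s = 1.17504×10^6 s: μ = 4π²r³/T² = 1.26121×10^8 km³/s².
Semi-major axis of the transfer orbit: a_t = (1.750×10^5 + 1.640×10^6)/2 = 9.075×10^5 km.
By Kepler's third law the transfer-orbit period is T = 2π√(a_t³/μ), so t = T/2 = 2.418×10^5 s.
Converting: 2.418×10^5 s ÷ 3600 s/hour = 67.2 hours.

t = 67.2 hours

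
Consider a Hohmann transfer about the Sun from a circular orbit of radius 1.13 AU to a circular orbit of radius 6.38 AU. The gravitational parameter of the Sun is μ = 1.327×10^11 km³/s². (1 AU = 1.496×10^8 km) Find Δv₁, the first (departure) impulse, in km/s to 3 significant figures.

In km: r₁ = 1.13 × 1.496×10^8 = 1.69048×10^8 km; r₂ = 6.38 × 1.496×10^8 = 9.54448×10^8 km.
Transfer-ellipse semi-major axis a_t = (r₁ + r₂)/2 = (1.69048×10^8 + 9.54448×10^8)/2 = 5.61748×10^8 km.
On the circular orbit at r = 1.69048×10^8 km, v_c = √(μ/r) = 28.0176 km/s.
Transfer-orbit speed at the same r (vis-viva, a = a_t): v_t = √[μ(2/r − 1/a_t)] = 36.5204 km/s.
Δv₁ = |v_t − v_c| = |36.5204 − 28.0176| = 8.503 km/s.

Δv₁ = 8.50 km/s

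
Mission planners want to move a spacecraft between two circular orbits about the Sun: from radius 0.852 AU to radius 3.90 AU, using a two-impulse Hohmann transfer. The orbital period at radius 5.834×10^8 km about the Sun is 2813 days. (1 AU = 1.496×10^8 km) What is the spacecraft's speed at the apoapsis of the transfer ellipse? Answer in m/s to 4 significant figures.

v = 9031 m/s

From Kepler's third law T² = 4π²r³/μ at r = 5.834×10^8 km, T = 2813 days = 2813 × 86400 s = 2.430432×10^8 s: μ = 4π²r³/T² = 1.32706×10^11 km³/s².
In km: r₁ = 0.852 × 1.496×10^8 = 1.274592×10^8 km; r₂ = 3.90 × 1.496×10^8 = 5.8344×10^8 km.
Semi-major axis of the transfer orbit: a_t = (1.274592×10^8 + 5.8344×10^8)/2 = 3.554496×10^8 km.
The apoapsis of the transfer ellipse is at r = 5.8344×10^8 km.
Vis-viva: v = √[μ(2/r − 1/a_t)] = √[1.32706×10^11 × (2/5.8344×10^8 − 1/3.554496×10^8)] = 9.031 km/s.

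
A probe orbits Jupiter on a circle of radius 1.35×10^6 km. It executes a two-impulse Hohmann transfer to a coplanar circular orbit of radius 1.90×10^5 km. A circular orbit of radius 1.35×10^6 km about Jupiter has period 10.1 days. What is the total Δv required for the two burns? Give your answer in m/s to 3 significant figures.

Δv = 13300 m/s

From Kepler's third law T² = 4π²r³/μ at r = 1.35×10^6 km, T = 10.1 days = 10.1 × 86400 s = 8.7264×10^5 s: μ = 4π²r³/T² = 1.27553×10^8 km³/s².
Transfer-ellipse semi-major axis a_t = (r₁ + r₂)/2 = (1.350×10^6 + 1.900×10^5)/2 = 7.700×10^5 km.
At r₁ the circular-orbit speed is v₁ = √(μ/r₁) = 9.720 km/s.
On the transfer ellipse at r₁, vis-viva gives v_a = √[μ(2/r₁ − 1/a_t)] = 4.828 km/s.
First burn Δv₁ = |v_a − v₁| = 4.892 km/s.
Circular speed at r₂: v₂ = √(μ/r₂) = 25.910 km/s.
Transfer-orbit speed at r₂: v_p = √[μ(2/r₂ − 1/a_t)] = 34.308 km/s.
Second burn Δv₂ = |v₂ − v_p| = 8.398 km/s.
Total Δv = Δv₁ + Δv₂ = 13.29 km/s.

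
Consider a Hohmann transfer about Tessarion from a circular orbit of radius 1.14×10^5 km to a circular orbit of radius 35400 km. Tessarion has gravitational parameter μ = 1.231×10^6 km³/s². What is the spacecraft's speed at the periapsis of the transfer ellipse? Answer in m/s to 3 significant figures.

The Hohmann ellipse has a_t = (r₁ + r₂)/2 = 74700 km.
At periapsis, r = 35400 km.
From the vis-viva equation, v = √[μ(2/r − 1/a_t)] = 7.285 km/s.

v = 7280 m/s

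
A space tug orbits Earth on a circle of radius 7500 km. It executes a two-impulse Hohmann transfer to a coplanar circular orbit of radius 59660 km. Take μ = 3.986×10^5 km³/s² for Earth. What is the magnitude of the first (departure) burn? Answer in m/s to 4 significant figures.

Δv₁ = 2427 m/s

Transfer-ellipse semi-major axis a_t = (r₁ + r₂)/2 = (7500 + 59660)/2 = 33580 km.
On the circular orbit at r = 7500 km, v_c = √(μ/r) = 7.290 km/s.
Transfer-orbit speed at the same r (vis-viva, a = a_t): v_t = √[μ(2/r − 1/a_t)] = 9.717 km/s.
Δv₁ = |v_t − v_c| = |9.717 − 7.290| = 2.427 km/s.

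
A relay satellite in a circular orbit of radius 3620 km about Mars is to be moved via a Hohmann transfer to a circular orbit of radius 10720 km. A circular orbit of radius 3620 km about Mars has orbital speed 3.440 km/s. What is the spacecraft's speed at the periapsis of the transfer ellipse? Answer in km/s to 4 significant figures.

From the circular-orbit relation v² = μ/r at r = 3620 km: μ = v²r = (3.440)² × 3620 = 42837.6 km³/s².
The Hohmann ellipse has a_t = (r₁ + r₂)/2 = 7170 km.
The periapsis of the transfer ellipse is at r = 3620 km.
From the vis-viva equation, v = √[μ(2/r − 1/a_t)] = 4.206 km/s.

v = 4.206 km/s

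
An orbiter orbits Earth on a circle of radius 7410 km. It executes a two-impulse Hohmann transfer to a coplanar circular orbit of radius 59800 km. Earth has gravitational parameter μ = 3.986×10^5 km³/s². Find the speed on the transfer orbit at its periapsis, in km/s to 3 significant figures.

v = 9.78 km/s

The Hohmann ellipse has a_t = (r₁ + r₂)/2 = 33605 km.
At periapsis, r = 7410 km.
Vis-viva: v = √[μ(2/r − 1/a_t)] = √[3.986×10^5 × (2/7410 − 1/33605)] = 9.784 km/s.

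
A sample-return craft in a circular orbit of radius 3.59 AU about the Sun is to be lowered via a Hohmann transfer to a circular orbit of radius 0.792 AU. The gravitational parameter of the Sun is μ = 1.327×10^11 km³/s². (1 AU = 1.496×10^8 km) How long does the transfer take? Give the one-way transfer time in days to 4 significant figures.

In km: r₁ = 3.59 × 1.496×10^8 = 5.37064×10^8 km; r₂ = 0.792 × 1.496×10^8 = 1.184832×10^8 km.
The Hohmann ellipse has a_t = (r₁ + r₂)/2 = 3.277736×10^8 km.
Transfer time t = π√(a_t³/μ) = π√((3.277736×10^8)³ / 1.327×10^11) = 5.1177×10^7 s.
Converting: 5.1177×10^7 s ÷ 86400 s/day = 592.3 days.

t = 592.3 days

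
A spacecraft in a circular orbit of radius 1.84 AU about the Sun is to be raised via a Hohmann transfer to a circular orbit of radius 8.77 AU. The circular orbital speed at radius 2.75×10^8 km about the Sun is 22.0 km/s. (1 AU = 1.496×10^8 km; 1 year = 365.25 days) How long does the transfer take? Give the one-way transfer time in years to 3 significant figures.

From the circular-orbit relation v² = μ/r at r = 2.75×10^8 km: μ = v²r = (22.0)² × 2.75×10^8 = 1.33100×10^11 km³/s².
In km: r₁ = 1.84 × 1.496×10^8 = 2.75264×10^8 km; r₂ = 8.77 × 1.496×10^8 = 1.311992×10^9 km.
The Hohmann ellipse has a_t = (r₁ + r₂)/2 = 7.93628×10^8 km.
Half the transfer-orbit period gives t = π√(a_t³/μ) = 1.925×10^8 s.
Converting: 1.925×10^8 s ÷ 3.15576×10^7 s/year (365.25 × 86400) = 6.10 years.

t = 6.10 years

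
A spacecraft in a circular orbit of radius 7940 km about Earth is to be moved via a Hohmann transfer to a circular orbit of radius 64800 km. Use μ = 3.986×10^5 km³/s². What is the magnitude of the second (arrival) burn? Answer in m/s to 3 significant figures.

Δv₂ = 1320 m/s

Semi-major axis of the transfer orbit: a_t = (7940 + 64800)/2 = 36370 km.
Circular speed at r = 64800 km: v_c = √(μ/r) = 2.480 km/s.
Vis-viva on the transfer ellipse at r = 64800 km gives v_t = √[μ(2/r − 1/a_t)] = 1.159 km/s.
Δv₂ = |v_t − v_c| = |1.159 − 2.480| = 1.321 km/s.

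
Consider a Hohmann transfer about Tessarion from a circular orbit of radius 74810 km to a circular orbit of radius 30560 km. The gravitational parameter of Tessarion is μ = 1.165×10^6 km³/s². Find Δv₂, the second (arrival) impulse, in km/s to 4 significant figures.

The Hohmann ellipse has a_t = (r₁ + r₂)/2 = 52685 km.
Circular speed at r = 30560 km: v_c = √(μ/r) = 6.174 km/s.
Transfer-orbit speed at the same r (vis-viva, a = a_t): v_t = √[μ(2/r − 1/a_t)] = 7.357 km/s.
Δv₂ = |v_t − v_c| = |7.357 − 6.174| = 1.183 km/s.

Δv₂ = 1.183 km/s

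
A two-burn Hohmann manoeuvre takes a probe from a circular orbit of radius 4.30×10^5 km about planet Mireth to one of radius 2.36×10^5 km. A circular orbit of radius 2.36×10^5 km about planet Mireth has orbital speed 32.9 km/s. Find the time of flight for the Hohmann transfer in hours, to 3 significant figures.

t = 10.5 hours

From the circular-orbit relation v² = μ/r at r = 2.36×10^5 km: μ = v²r = (32.9)² × 2.36×10^5 = 2.55449×10^8 km³/s².
The Hohmann ellipse has a_t = (r₁ + r₂)/2 = 3.330×10^5 km.
Half the transfer-orbit period gives t = π√(a_t³/μ) = 37770 s.
Converting: 37770 s ÷ 3600 s/hour = 10.5 hours.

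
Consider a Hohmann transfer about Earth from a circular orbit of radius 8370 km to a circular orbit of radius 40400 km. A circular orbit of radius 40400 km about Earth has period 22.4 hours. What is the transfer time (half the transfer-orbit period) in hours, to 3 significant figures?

From Kepler's third law T² = 4π²r³/μ at r = 40400 km, T = 22.4 hours = 22.4 × 3600 s = 80640 s: μ = 4π²r³/T² = 4.00316×10^5 km³/s².
Transfer-ellipse semi-major axis a_t = (r₁ + r₂)/2 = (8370 + 40400)/2 = 24385 km.
Half the transfer-orbit period gives t = π√(a_t³/μ) = 18910 s.
Converting: 18910 s ÷ 3600 s/hour = 5.25 hours.

t = 5.25 hours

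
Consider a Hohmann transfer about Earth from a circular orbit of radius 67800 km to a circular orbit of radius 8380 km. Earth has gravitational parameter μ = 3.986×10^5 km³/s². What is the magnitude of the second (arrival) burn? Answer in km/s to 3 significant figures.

Δv₂ = 2.30 km/s

The Hohmann ellipse has a_t = (r₁ + r₂)/2 = 38090 km.
Circular speed at r = 8380 km: v_c = √(μ/r) = 6.8968 km/s.
Transfer-orbit speed at the same r (vis-viva, a = a_t): v_t = √[μ(2/r − 1/a_t)] = 9.2014 km/s.
Δv₂ = |v_t − v_c| = |9.2014 − 6.8968| = 2.305 km/s.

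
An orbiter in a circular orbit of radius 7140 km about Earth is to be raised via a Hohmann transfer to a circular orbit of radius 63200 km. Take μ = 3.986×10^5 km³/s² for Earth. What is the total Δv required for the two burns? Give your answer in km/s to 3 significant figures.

Semi-major axis of the transfer orbit: a_t = (7140 + 63200)/2 = 35170 km.
Circular speed at r₁: v₁ = √(μ/r₁) = √(3.986×10^5/7140) = 7.4717 km/s.
Transfer-orbit speed at r₁ (vis-viva equation): v_p = √[μ(2/r₁ − 1/a_t)] = 10.016 km/s.
First burn Δv₁ = |v_p − v₁| = 2.544 km/s.
Circular speed at r₂: v₂ = √(μ/r₂) = 2.5114 km/s.
Transfer-orbit speed at r₂: v_a = √[μ(2/r₂ − 1/a_t)] = 1.1315 km/s.
Second burn Δv₂ = |v₂ − v_a| = 1.380 km/s.
Δv = Δv₁ + Δv₂ = 2.544 + 1.380 = 3.924 km/s.

Δv = 3.92 km/s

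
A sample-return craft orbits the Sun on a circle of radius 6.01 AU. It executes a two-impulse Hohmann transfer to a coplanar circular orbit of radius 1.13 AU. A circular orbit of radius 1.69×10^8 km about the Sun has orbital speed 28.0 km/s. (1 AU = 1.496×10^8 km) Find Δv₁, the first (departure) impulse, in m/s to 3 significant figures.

From the circular-orbit relation v² = μ/r at r = 1.69×10^8 km: μ = v²r = (28.0)² × 1.69×10^8 = 1.32496×10^11 km³/s².
In km: r₁ = 6.01 × 1.496×10^8 = 8.99096×10^8 km; r₂ = 1.13 × 1.496×10^8 = 1.69048×10^8 km.
Transfer-ellipse semi-major axis a_t = (r₁ + r₂)/2 = (8.99096×10^8 + 1.69048×10^8)/2 = 5.34072×10^8 km.
On the circular orbit at r = 8.99096×10^8 km, v_c = √(μ/r) = 12.14 km/s.
Transfer-orbit speed at the same r (vis-viva, a = a_t): v_t = √[μ(2/r − 1/a_t)] = 6.830 km/s.
Δv₁ = |v_t − v_c| = |6.830 − 12.14| = 5.310 km/s.

Δv₁ = 5310 m/s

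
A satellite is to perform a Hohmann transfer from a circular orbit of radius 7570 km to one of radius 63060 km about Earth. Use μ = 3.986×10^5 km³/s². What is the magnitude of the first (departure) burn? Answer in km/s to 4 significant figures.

Δv₁ = 2.440 km/s

Semi-major axis of the transfer orbit: a_t = (7570 + 63060)/2 = 35315 km.
Circular speed at r = 7570 km: v_c = √(μ/r) = 7.2564 km/s.
Transfer-orbit speed at the same r (vis-viva, a = a_t): v_t = √[μ(2/r − 1/a_t)] = 9.6966 km/s.
Δv₁ = |v_t − v_c| = |9.6966 − 7.2564| = 2.440 km/s.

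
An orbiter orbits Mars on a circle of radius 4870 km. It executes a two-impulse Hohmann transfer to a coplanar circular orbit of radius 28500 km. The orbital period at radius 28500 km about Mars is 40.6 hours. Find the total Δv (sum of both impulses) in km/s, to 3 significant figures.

Δv = 1.47 km/s

From Kepler's third law T² = 4π²r³/μ at r = 28500 km, T = 40.6 hours = 40.6 × 3600 s = 1.4616×10^5 s: μ = 4π²r³/T² = 42779.7 km³/s².
Transfer-ellipse semi-major axis a_t = (r₁ + r₂)/2 = (4870 + 28500)/2 = 16685 km.
Circular speed at r₁: v₁ = √(μ/r₁) = √(42779.7/4870) = 2.9638 km/s.
On the transfer ellipse at r₁, vis-viva gives v_p = √[μ(2/r₁ − 1/a_t)] = 3.8736 km/s.
First burn Δv₁ = |v_p − v₁| = 0.9098 km/s.
Circular speed at r₂: v₂ = √(μ/r₂) = 1.2252 km/s.
Transfer-orbit speed at r₂: v_a = √[μ(2/r₂ − 1/a_t)] = 0.66191 km/s.
Second burn Δv₂ = |v₂ − v_a| = 0.5633 km/s.
Δv = Δv₁ + Δv₂ = 0.9098 + 0.5633 = 1.473 km/s.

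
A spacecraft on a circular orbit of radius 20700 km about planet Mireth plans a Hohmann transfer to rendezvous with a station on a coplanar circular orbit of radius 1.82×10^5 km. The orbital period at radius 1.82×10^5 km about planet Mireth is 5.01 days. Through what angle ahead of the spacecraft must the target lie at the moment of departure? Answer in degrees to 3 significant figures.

φ = 105°

From Kepler's third law T² = 4π²r³/μ at r = 1.82×10^5 km, T = 5.01 days = 5.01 × 86400 s = 4.32864×10^5 s: μ = 4π²r³/T² = 1.27020×10^6 km³/s².
Transfer-ellipse semi-major axis a_t = (r₁ + r₂)/2 = (20700 + 1.820×10^5)/2 = 1.0135×10^5 km.
The half-period of the transfer ellipse is t = π√(a_t³/μ) = 89939 s.
The target's mean motion on its circular orbit is ω₂ = √(μ/r₂³) = 1.4515×10^-5 rad/s.
Angle swept by the target during transfer: ω₂·t = 1.3055 rad = 74.80°.
Arrival is 180° from departure on the ellipse, so φ = 180° − 74.80° = 105°.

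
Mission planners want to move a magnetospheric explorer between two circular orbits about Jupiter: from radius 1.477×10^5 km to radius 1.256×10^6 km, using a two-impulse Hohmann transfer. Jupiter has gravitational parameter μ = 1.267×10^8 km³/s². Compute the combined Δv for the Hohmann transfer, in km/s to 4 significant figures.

Δv = 15.33 km/s

Transfer-ellipse semi-major axis a_t = (r₁ + r₂)/2 = (1.477×10^5 + 1.256×10^6)/2 = 7.0185×10^5 km.
Circular speed at r₁: v₁ = √(μ/r₁) = √(1.267×10^8/1.477×10^5) = 29.289 km/s.
On the transfer ellipse at r₁, vis-viva gives v_p = √[μ(2/r₁ − 1/a_t)] = 39.181 km/s.
First burn Δv₁ = |v_p − v₁| = 9.892 km/s.
At r₂, v₂ = √(μ/r₂) = 10.0437 km/s.
Transfer-orbit speed at r₂: v_a = √[μ(2/r₂ − 1/a_t)] = 4.60746 km/s.
Second burn Δv₂ = |v₂ − v_a| = 5.436 km/s.
Total Δv = Δv₁ + Δv₂ = 15.33 km/s.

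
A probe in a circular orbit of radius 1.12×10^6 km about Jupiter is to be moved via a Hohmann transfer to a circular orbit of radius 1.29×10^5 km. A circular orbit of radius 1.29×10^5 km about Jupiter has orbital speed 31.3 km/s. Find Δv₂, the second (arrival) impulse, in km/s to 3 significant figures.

Δv₂ = 10.6 km/s

From the circular-orbit relation v² = μ/r at r = 1.29×10^5 km: μ = v²r = (31.3)² × 1.29×10^5 = 1.26380×10^8 km³/s².
The Hohmann ellipse has a_t = (r₁ + r₂)/2 = 6.245×10^5 km.
Circular speed at r = 1.290×10^5 km: v_c = √(μ/r) = 31.30 km/s.
Vis-viva on the transfer ellipse at r = 1.290×10^5 km gives v_t = √[μ(2/r − 1/a_t)] = 41.92 km/s.
Δv₂ = |v_t − v_c| = |41.92 − 31.30| = 10.62 km/s.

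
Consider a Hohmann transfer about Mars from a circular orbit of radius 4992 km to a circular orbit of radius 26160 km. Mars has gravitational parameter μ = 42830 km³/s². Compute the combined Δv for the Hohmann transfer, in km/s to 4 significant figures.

The Hohmann ellipse has a_t = (r₁ + r₂)/2 = 15576 km.
Circular speed at r₁: v₁ = √(μ/r₁) = √(42830/4992) = 2.9291 km/s.
Transfer-orbit speed at r₁ (v² = μ(2/r − 1/a)): v_p = √[μ(2/r₁ − 1/a_t)] = 3.7960 km/s.
First burn Δv₁ = |v_p − v₁| = 0.8669 km/s.
At r₂, v₂ = √(μ/r₂) = 1.27954 km/s.
Transfer-orbit speed at r₂: v_a = √[μ(2/r₂ − 1/a_t)] = 0.724377 km/s.
Second burn Δv₂ = |v₂ − v_a| = 0.5552 km/s.
Δv = Δv₁ + Δv₂ = 0.8669 + 0.5552 = 1.422 km/s.

Δv = 1.422 km/s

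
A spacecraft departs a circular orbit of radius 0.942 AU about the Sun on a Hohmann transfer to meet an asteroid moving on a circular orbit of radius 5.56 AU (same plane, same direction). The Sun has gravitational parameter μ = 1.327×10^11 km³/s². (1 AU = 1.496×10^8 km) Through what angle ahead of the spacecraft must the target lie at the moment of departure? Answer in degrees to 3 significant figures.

In km: r₁ = 0.942 × 1.496×10^8 = 1.409232×10^8 km; r₂ = 5.56 × 1.496×10^8 = 8.31776×10^8 km.
Transfer-ellipse semi-major axis a_t = (r₁ + r₂)/2 = (1.409232×10^8 + 8.31776×10^8)/2 = 4.863496×10^8 km.
The half-period of the transfer ellipse is t = π√(a_t³/μ) = 9.2499×10^7 s.
The target's mean motion on its circular orbit is ω₂ = √(μ/r₂³) = 1.5185×10^-8 rad/s.
Angle swept by the target during transfer: ω₂·t = 1.4046 rad = 80.48°.
Arrival is 180° from departure on the ellipse, so φ = 180° − 80.48° = 99.5°.

φ = 99.5°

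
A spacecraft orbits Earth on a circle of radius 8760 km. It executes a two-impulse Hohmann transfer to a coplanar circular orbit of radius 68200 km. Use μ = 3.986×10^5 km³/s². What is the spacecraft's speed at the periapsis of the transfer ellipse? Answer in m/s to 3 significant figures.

v = 8980 m/s

Semi-major axis of the transfer orbit: a_t = (8760 + 68200)/2 = 38480 km.
At periapsis, r = 8760 km.
Vis-viva: v = √[μ(2/r − 1/a_t)] = √[3.986×10^5 × (2/8760 − 1/38480)] = 8.980 km/s.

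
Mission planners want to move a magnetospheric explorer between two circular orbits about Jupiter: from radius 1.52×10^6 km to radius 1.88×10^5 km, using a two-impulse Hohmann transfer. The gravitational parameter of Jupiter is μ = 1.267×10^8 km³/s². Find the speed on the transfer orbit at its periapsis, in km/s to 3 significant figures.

The Hohmann ellipse has a_t = (r₁ + r₂)/2 = 8.540×10^5 km.
The periapsis of the transfer ellipse is at r = 1.880×10^5 km.
Applying v² = μ(2/r − 1/a_t): v = 34.63 km/s.

v = 34.6 km/s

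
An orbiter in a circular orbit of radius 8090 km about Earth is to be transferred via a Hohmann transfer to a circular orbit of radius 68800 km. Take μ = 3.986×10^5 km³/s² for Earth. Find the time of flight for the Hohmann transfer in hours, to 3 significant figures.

Transfer-ellipse semi-major axis a_t = (r₁ + r₂)/2 = (8090 + 68800)/2 = 38445 km.
Half the transfer-orbit period gives t = π√(a_t³/μ) = 37510 s.
Converting: 37510 s ÷ 3600 s/hour = 10.4 hours.

t = 10.4 hours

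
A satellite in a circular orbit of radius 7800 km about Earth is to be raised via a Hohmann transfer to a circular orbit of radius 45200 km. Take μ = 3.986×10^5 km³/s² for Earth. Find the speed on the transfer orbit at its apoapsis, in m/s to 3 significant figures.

Semi-major axis of the transfer orbit: a_t = (7800 + 45200)/2 = 26500 km.
The apoapsis of the transfer ellipse is at r = 45200 km.
Vis-viva: v = √[μ(2/r − 1/a_t)] = √[3.986×10^5 × (2/45200 − 1/26500)] = 1.611 km/s.

v = 1610 m/s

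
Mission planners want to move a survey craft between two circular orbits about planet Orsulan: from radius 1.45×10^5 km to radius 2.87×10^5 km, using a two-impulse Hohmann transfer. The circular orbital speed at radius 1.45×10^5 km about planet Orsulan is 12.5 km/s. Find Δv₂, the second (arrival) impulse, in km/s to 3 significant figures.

From the circular-orbit relation v² = μ/r at r = 1.45×10^5 km: μ = v²r = (12.5)² × 1.45×10^5 = 2.26562×10^7 km³/s².
The Hohmann ellipse has a_t = (r₁ + r₂)/2 = 2.160×10^5 km.
Circular speed at r = 2.870×10^5 km: v_c = √(μ/r) = 8.885 km/s.
Transfer-orbit speed at the same r (vis-viva, a = a_t): v_t = √[μ(2/r − 1/a_t)] = 7.280 km/s.
Δv₂ = |v_t − v_c| = |7.280 − 8.885| = 1.605 km/s.

Δv₂ = 1.61 km/s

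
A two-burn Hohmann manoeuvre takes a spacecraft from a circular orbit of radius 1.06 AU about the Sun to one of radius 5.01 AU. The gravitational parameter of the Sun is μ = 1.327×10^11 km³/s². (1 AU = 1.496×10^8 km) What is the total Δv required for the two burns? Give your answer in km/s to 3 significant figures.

Δv = 13.7 km/s

In km: r₁ = 1.06 × 1.496×10^8 = 1.58576×10^8 km; r₂ = 5.01 × 1.496×10^8 = 7.49496×10^8 km.
Transfer-ellipse semi-major axis a_t = (r₁ + r₂)/2 = (1.58576×10^8 + 7.49496×10^8)/2 = 4.54036×10^8 km.
Circular speed at r₁: v₁ = √(μ/r₁) = √(1.327×10^11/1.58576×10^8) = 28.928 km/s.
Transfer-orbit speed at r₁ (vis-viva equation): v_p = √[μ(2/r₁ − 1/a_t)] = 37.167 km/s.
First burn Δv₁ = |v_p − v₁| = 8.239 km/s.
At r₂, v₂ = √(μ/r₂) = 13.306 km/s.
Transfer-orbit speed at r₂: v_a = √[μ(2/r₂ − 1/a_t)] = 7.8637 km/s.
Second burn Δv₂ = |v₂ − v_a| = 5.442 km/s.
Δv = Δv₁ + Δv₂ = 8.239 + 5.442 = 13.68 km/s.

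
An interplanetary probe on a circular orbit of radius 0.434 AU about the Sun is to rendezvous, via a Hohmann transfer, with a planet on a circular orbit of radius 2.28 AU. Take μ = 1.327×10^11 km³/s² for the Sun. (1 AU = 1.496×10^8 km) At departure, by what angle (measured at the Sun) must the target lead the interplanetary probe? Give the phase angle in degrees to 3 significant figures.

In km: r₁ = 0.434 × 1.496×10^8 = 6.49264×10^7 km; r₂ = 2.28 × 1.496×10^8 = 3.41088×10^8 km.
The Hohmann ellipse has a_t = (r₁ + r₂)/2 = 2.030072×10^8 km.
Transfer time t = π√(a_t³/μ) = 2.4945×10^7 s.
The target's mean motion on its circular orbit is ω₂ = √(μ/r₂³) = 5.7828×10^-8 rad/s.
Angle swept by the target during transfer: ω₂·t = 1.4425 rad = 82.649°.
Arrival is 180° from departure on the ellipse, so φ = 180° − 82.649° = 97.4°.

φ = 97.4°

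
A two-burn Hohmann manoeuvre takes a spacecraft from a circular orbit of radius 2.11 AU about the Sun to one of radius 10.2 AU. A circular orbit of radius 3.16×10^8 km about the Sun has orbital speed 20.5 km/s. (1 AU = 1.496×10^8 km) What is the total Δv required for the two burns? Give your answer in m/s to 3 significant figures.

Δv = 9760 m/s

From the circular-orbit relation v² = μ/r at r = 3.16×10^8 km: μ = v²r = (20.5)² × 3.16×10^8 = 1.32799×10^11 km³/s².
In km: r₁ = 2.11 × 1.496×10^8 = 3.15656×10^8 km; r₂ = 10.2 × 1.496×10^8 = 1.52592×10^9 km.
Transfer-ellipse semi-major axis a_t = (r₁ + r₂)/2 = (3.15656×10^8 + 1.52592×10^9)/2 = 9.20788×10^8 km.
Circular speed at r₁: v₁ = √(μ/r₁) = √(1.32799×10^11/3.15656×10^8) = 20.511 km/s.
On the transfer ellipse at r₁, vis-viva equation gives v_p = √[μ(2/r₁ − 1/a_t)] = 26.404 km/s.
First burn Δv₁ = |v_p − v₁| = 5.893 km/s.
At r₂, v₂ = √(μ/r₂) = 9.329 km/s.
Transfer-orbit speed at r₂: v_a = √[μ(2/r₂ − 1/a_t)] = 5.462 km/s.
Second burn Δv₂ = |v₂ − v_a| = 3.867 km/s.
Total Δv = Δv₁ + Δv₂ = 9.760 km/s.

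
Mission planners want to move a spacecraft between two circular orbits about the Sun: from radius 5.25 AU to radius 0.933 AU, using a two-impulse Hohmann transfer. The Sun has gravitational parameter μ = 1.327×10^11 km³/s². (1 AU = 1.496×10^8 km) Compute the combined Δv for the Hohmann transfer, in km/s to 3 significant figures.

Δv = 15.2 km/s

In km: r₁ = 5.25 × 1.496×10^8 = 7.854×10^8 km; r₂ = 0.933 × 1.496×10^8 = 1.395768×10^8 km.
Transfer-ellipse semi-major axis a_t = (r₁ + r₂)/2 = (7.854×10^8 + 1.395768×10^8)/2 = 4.624884×10^8 km.
Circular speed at r₁: v₁ = √(μ/r₁) = √(1.327×10^11/7.854×10^8) = 12.9984 km/s.
On the transfer ellipse at r₁, vis-viva equation gives v_a = √[μ(2/r₁ − 1/a_t)] = 7.14079 km/s.
First burn Δv₁ = |v_a − v₁| = 5.85761 km/s.
Circular speed at r₂: v₂ = √(μ/r₂) = 30.83393 km/s.
Transfer-orbit speed at r₂: v_p = √[μ(2/r₂ − 1/a_t)] = 40.18129 km/s.
Second burn Δv₂ = |v₂ − v_p| = 9.34736 km/s.
Δv = Δv₁ + Δv₂ = 5.85761 + 9.34736 = 15.20 km/s.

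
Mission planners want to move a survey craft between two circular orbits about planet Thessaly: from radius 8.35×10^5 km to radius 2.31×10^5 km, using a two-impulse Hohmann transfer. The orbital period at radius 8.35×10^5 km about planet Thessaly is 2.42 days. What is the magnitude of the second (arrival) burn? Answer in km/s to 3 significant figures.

From Kepler's third law T² = 4π²r³/μ at r = 8.35×10^5 km, T = 2.42 days = 2.42 × 86400 s = 2.09088×10^5 s: μ = 4π²r³/T² = 5.25728×10^8 km³/s².
The Hohmann ellipse has a_t = (r₁ + r₂)/2 = 5.330×10^5 km.
On the circular orbit at r = 2.310×10^5 km, v_c = √(μ/r) = 47.71 km/s.
Vis-viva on the transfer ellipse at r = 2.310×10^5 km gives v_t = √[μ(2/r − 1/a_t)] = 59.71 km/s.
Δv₂ = |v_t − v_c| = |59.71 − 47.71| = 12.00 km/s.

Δv₂ = 12.0 km/s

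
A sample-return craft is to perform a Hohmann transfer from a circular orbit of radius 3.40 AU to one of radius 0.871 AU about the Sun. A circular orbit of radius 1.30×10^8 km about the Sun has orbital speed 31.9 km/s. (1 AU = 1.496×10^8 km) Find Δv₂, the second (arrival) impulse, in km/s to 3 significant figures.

Δv₂ = 8.34 km/s

From the circular-orbit relation v² = μ/r at r = 1.30×10^8 km: μ = v²r = (31.9)² × 1.30×10^8 = 1.32289×10^11 km³/s².
In km: r₁ = 3.40 × 1.496×10^8 = 5.0864×10^8 km; r₂ = 0.871 × 1.496×10^8 = 1.303016×10^8 km.
The Hohmann ellipse has a_t = (r₁ + r₂)/2 = 3.194708×10^8 km.
On the circular orbit at r = 1.303016×10^8 km, v_c = √(μ/r) = 31.863 km/s.
Vis-viva on the transfer ellipse at r = 1.303016×10^8 km gives v_t = √[μ(2/r − 1/a_t)] = 40.205 km/s.
Δv₂ = |v_t − v_c| = |40.205 − 31.863| = 8.342 km/s.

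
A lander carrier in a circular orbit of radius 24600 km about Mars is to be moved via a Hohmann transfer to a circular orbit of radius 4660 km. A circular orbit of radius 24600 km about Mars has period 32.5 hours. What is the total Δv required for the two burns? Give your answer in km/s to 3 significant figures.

From Kepler's third law T² = 4π²r³/μ at r = 24600 km, T = 32.5 hours = 32.5 × 3600 s = 1.170×10^5 s: μ = 4π²r³/T² = 42933.2 km³/s².
Semi-major axis of the transfer orbit: a_t = (24600 + 4660)/2 = 14630 km.
At r₁ the circular-orbit speed is v₁ = √(μ/r₁) = 1.3211 km/s.
Transfer-orbit speed at r₁ (vis-viva equation): v_a = √[μ(2/r₁ − 1/a_t)] = 0.74559 km/s.
First burn Δv₁ = |v_a − v₁| = 0.5755 km/s.
At r₂, v₂ = √(μ/r₂) = 3.0353 km/s.
Transfer-orbit speed at r₂: v_p = √[μ(2/r₂ − 1/a_t)] = 3.9359 km/s.
Second burn Δv₂ = |v₂ − v_p| = 0.9006 km/s.
Δv = Δv₁ + Δv₂ = 0.5755 + 0.9006 = 1.476 km/s.

Δv = 1.48 km/s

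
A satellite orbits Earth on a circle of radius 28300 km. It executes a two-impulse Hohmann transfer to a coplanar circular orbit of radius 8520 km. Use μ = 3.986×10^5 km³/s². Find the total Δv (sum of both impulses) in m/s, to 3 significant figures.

Δv = 2840 m/s

Semi-major axis of the transfer orbit: a_t = (28300 + 8520)/2 = 18410 km.
Circular speed at r₁: v₁ = √(μ/r₁) = √(3.986×10^5/28300) = 3.753 km/s.
On the transfer ellipse at r₁, vis-viva equation gives v_a = √[μ(2/r₁ − 1/a_t)] = 2.553 km/s.
First burn Δv₁ = |v_a − v₁| = 1.200 km/s.
Circular speed at r₂: v₂ = √(μ/r₂) = 6.840 km/s.
Transfer-orbit speed at r₂: v_p = √[μ(2/r₂ − 1/a_t)] = 8.480 km/s.
Second burn Δv₂ = |v₂ − v_p| = 1.640 km/s.
Total Δv = Δv₁ + Δv₂ = 2.840 km/s.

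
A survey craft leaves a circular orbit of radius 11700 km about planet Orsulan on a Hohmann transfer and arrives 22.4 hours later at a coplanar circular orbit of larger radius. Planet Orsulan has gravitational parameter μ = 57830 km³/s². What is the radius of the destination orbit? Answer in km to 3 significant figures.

Transfer time t = 22.4 hours = 80640 s, and t = π√(a_t³/μ).
So a_t = (μ t²/π²)^(1/3) = (57830 × (80640)² / π²)^(1/3) = 33650 km.
Since a_t = (r₁ + r₂)/2, r₂ = 2a_t − r₁ = 2×33650 − 11700 = 55600 km.

r₂ = 55600 km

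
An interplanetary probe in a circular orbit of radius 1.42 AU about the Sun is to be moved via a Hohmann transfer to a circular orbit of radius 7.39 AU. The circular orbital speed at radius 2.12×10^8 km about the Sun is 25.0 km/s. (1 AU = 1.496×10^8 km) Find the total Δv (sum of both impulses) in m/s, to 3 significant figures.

Δv = 12100 m/s

From the circular-orbit relation v² = μ/r at r = 2.12×10^8 km: μ = v²r = (25.0)² × 2.12×10^8 = 1.32500×10^11 km³/s².
In km: r₁ = 1.42 × 1.496×10^8 = 2.12432×10^8 km; r₂ = 7.39 × 1.496×10^8 = 1.105544×10^9 km.
The Hohmann ellipse has a_t = (r₁ + r₂)/2 = 6.58988×10^8 km.
Circular speed at r₁: v₁ = √(μ/r₁) = √(1.32500×10^11/2.12432×10^8) = 24.9746 km/s.
On the transfer ellipse at r₁, vis-viva gives v_p = √[μ(2/r₁ − 1/a_t)] = 32.3480 km/s.
First burn Δv₁ = |v_p − v₁| = 7.3734 km/s.
At r₂, v₂ = √(μ/r₂) = 10.9476 km/s.
Transfer-orbit speed at r₂: v_a = √[μ(2/r₂ − 1/a_t)] = 6.21572 km/s.
Second burn Δv₂ = |v₂ − v_a| = 4.7319 km/s.
Total Δv = Δv₁ + Δv₂ = 12.11 km/s.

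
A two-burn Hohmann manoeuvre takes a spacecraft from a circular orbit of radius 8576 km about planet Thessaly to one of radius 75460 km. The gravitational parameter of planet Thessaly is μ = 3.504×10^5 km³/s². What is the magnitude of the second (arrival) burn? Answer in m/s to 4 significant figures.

Δv₂ = 1181 m/s

The Hohmann ellipse has a_t = (r₁ + r₂)/2 = 42018 km.
Circular speed at r = 75460 km: v_c = √(μ/r) = 2.1549 km/s.
Transfer-orbit speed at the same r (vis-viva, a = a_t): v_t = √[μ(2/r − 1/a_t)] = 0.97353 km/s.
Δv₂ = |v_t − v_c| = |0.97353 − 2.1549| = 1.181 km/s.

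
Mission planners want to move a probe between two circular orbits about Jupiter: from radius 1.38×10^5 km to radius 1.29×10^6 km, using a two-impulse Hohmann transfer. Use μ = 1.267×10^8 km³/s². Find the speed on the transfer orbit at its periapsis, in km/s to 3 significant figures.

v = 40.7 km/s

Semi-major axis of the transfer orbit: a_t = (1.380×10^5 + 1.290×10^6)/2 = 7.140×10^5 km.
The periapsis of the transfer ellipse is at r = 1.380×10^5 km.
Vis-viva: v = √[μ(2/r − 1/a_t)] = √[1.267×10^8 × (2/1.380×10^5 − 1/7.140×10^5)] = 40.73 km/s.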